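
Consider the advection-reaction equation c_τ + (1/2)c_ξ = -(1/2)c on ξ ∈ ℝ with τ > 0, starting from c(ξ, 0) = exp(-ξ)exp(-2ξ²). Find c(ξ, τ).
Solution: Substitute c = exp(-ξ)u.
Then c_ξ = exp(-ξ)(u_ξ - u), c_τ = exp(-ξ)u_τ; substituting and dividing by exp(-ξ), the lower-order terms cancel: u_τ + (1/2)u_ξ = 0 (standard advection equation).
Data for u: u(ξ,0) = exp(ξ)c(ξ,0) = exp(-2ξ²).
By characteristics (dξ/dτ = 1/2), u(ξ,τ) = f(ξ - (1/2)τ) with f = u(·, 0).
So u(ξ,τ) = exp(-2(ξ - τ/2)²), and c(ξ,τ) = exp(-ξ)u(ξ,τ).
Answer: c(ξ, τ) = exp(-ξ)exp(-2(ξ - τ/2)²)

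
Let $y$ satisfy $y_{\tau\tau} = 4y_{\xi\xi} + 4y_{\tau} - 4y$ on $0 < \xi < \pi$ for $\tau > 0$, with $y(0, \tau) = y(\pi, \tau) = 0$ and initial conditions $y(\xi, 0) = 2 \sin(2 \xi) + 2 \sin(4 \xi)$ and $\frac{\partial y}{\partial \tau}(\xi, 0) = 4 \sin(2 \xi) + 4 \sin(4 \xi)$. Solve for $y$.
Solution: Substitute $y = e^{2\tau}u$, i.e. $u = e^{-2\tau}y$.
By the product rule, $y_{\tau} = e^{2\tau}(u_{\tau} + 2u)$, $y_{\tau\tau} = e^{2\tau}(u_{\tau\tau} + 4u_{\tau} + 4u)$, $y_{\xi\xi} = e^{2\tau}u_{\xi\xi}$.
Substituting into the PDE and dividing by $e^{2\tau}$: $u_{\tau\tau} + 4u_{\tau} + 4u = 4u_{\xi\xi} + 4(u_{\tau} + 2u) - 4u$.
The lower-order terms cancel, leaving the standard wave equation $u_{\tau\tau} = 4u_{\xi\xi}$.
Initial data for $u$: $u(\xi,0) = y(\xi,0) = 2 \sin(2 \xi) + 2 \sin(4 \xi)$; $u_{\tau}(\xi,0) = y_{\tau}(\xi,0) - 2y(\xi,0) = 0$. The boundary conditions carry over: $u(0,\tau) = u(\pi,\tau) = 0$.
Solve for $u$:
  Using separation of variables $u = X(\xi)T(\tau)$:
  Eigenfunctions: $\sin(n\xi)$, $n = 1, 2, 3, \ldots$
  General solution: $u(\xi, \tau) = \sum [A_n \cos(2n \tau) + B_n \sin(2n \tau)] \sin(n\xi)$
  From $u(\xi,0) = 2 \sin(2 \xi) + 2 \sin(4 \xi)$: $A_2=2, A_4=2$. From $u_{\tau}(\xi,0) = 0$: all $B_n = 0$.
Hence $u(\xi,\tau) = 2 \sin(2 \xi) \cos(4 \tau) + 2 \sin(4 \xi) \cos(8 \tau)$.
Transform back: $y(\xi,\tau) = e^{2\tau}u(\xi,\tau)$.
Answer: $y(\xi, \tau) = 2 e^{2 \tau} \sin(2 \xi) \cos(4 \tau) + 2 e^{2 \tau} \sin(4 \xi) \cos(8 \tau)$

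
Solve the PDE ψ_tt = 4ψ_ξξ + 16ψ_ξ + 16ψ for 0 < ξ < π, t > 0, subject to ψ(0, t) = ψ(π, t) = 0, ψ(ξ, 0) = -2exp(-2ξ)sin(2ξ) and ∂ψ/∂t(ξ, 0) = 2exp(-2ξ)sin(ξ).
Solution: Substitute ψ = exp(-2ξ)u.
Then ψ_ξ = exp(-2ξ)(u_ξ - 2u), ψ_ξξ = exp(-2ξ)(u_ξξ - 4u_ξ + 4u), ψ_tt = exp(-2ξ)u_tt; substituting and dividing by exp(-2ξ), the lower-order terms cancel: u_tt = 4u_ξξ (standard wave equation).
Data for u: u(ξ,0) = exp(2ξ)ψ(ξ,0) = -2sin(2ξ); u_t(ξ,0) = exp(2ξ)ψ_t(ξ,0) = 2sin(ξ). The boundary conditions carry over: u(0,t) = u(π,t) = 0.
Separating variables: u = Σ [A_n cos(ω_n t) + B_n sin(ω_n t)] sin(nξ), ω_n = 2n. From ICs (B_n = velocity coefficient / ω_n): A_2=-2, B_1=1.
So u(ξ,t) = sin(2t)sin(ξ) - 2sin(2ξ)cos(4t), and ψ(ξ,t) = exp(-2ξ)u(ξ,t).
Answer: ψ(ξ, t) = exp(-2ξ)sin(2t)sin(ξ) - 2exp(-2ξ)sin(2ξ)cos(4t)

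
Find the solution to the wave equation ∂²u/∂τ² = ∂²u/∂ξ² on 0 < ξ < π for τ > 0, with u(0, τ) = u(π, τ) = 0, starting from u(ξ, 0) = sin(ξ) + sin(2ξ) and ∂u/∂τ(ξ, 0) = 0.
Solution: Using separation of variables u = X(ξ)T(τ):
Eigenfunctions: sin(nξ), n = 1, 2, 3, ...
General solution: u(ξ, τ) = Σ [A_n cos(n τ) + B_n sin(n τ)] sin(nξ)
From u(ξ,0) = sin(ξ) + sin(2ξ): A_1=1, A_2=1. From u_τ(ξ,0) = 0: all B_n = 0.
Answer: u(ξ, τ) = sin(ξ)cos(τ) + sin(2ξ)cos(2τ)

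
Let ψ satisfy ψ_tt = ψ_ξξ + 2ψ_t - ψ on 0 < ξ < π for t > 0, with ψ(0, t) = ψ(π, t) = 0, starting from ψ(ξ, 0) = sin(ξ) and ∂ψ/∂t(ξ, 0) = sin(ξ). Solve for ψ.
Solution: Substitute ψ = exp(t)u, i.e. u = exp(-t)ψ.
By the product rule, ψ_t = exp(t)(u_t + u), ψ_tt = exp(t)(u_tt + 2u_t + u), ψ_ξξ = exp(t)u_ξξ.
Substituting into the PDE and dividing by exp(t): u_tt + 2u_t + u = u_ξξ + 2(u_t + u) - u.
The lower-order terms cancel, leaving the standard wave equation u_tt = u_ξξ.
Initial data for u: u(ξ,0) = ψ(ξ,0) = sin(ξ); u_t(ξ,0) = ψ_t(ξ,0) - ψ(ξ,0) = 0. The boundary conditions carry over: u(0,t) = u(π,t) = 0.
Solve for u:
  Using separation of variables u = X(ξ)T(t):
  Eigenfunctions: sin(nξ), n = 1, 2, 3, ...
  General solution: u(ξ, t) = Σ [A_n cos(n t) + B_n sin(n t)] sin(nξ)
  From u(ξ,0) = sin(ξ): A_1=1. From u_t(ξ,0) = 0: all B_n = 0.
Hence u(ξ,t) = sin(ξ)cos(t).
Transform back: ψ(ξ,t) = exp(t)u(ξ,t).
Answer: ψ(ξ, t) = exp(t)sin(ξ)cos(t)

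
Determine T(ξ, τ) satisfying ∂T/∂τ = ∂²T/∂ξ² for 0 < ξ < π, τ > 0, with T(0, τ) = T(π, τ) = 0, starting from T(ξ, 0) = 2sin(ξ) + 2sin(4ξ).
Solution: Using separation of variables T = X(ξ)G(τ):
Eigenfunctions: sin(nξ), n = 1, 2, 3, ...
General solution: T(ξ, τ) = Σ c_n sin(nξ) exp(-n² τ)
Matching T(ξ,0) = 2sin(ξ) + 2sin(4ξ) term by term: c_1=2, c_4=2.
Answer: T(ξ, τ) = 2exp(-τ)sin(ξ) + 2exp(-16τ)sin(4ξ)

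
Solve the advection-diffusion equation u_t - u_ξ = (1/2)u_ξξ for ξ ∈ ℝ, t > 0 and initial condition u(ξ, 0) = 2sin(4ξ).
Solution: Change to a moving frame: let η = ξ + t, σ = t and write u(ξ,t) = w(η,σ).
By the chain rule u_t = w_σ + w_η, u_ξ = w_η, u_ξξ = w_ηη.
Then u_t - u_ξ = w_σ: the advection term cancels and the PDE becomes the heat equation w_σ = (1/2)w_ηη on η ∈ ℝ.
Initial data: w(η,0) = u(η,0) = 2sin(4η).
On η ∈ ℝ each mode satisfies (sin(nη))″ = -n² sin(nη), so exp(-n²σ/2) sin(nη) solves the heat equation; by superposition w(η,σ) = Σ c_n exp(-n²σ/2) sin(nη).
Reading off the coefficients: c_4=2, so w(η,σ) = 2exp(-8σ)sin(4η).
Substituting back η = ξ + t, σ = t: u(ξ,t) = w(ξ + t, t).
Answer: u(ξ, t) = 2exp(-8t)sin(4t + 4ξ)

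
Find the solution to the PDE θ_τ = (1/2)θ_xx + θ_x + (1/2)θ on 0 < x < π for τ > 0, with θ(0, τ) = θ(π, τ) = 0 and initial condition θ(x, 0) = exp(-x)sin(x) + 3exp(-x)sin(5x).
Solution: Substitute θ = exp(-x)u.
Then θ_x = exp(-x)(u_x - u), θ_xx = exp(-x)(u_xx - 2u_x + u), θ_τ = exp(-x)u_τ; substituting and dividing by exp(-x), the lower-order terms cancel: u_τ = (1/2)u_xx (standard heat equation).
Data for u: u(x,0) = exp(x)θ(x,0) = sin(x) + 3sin(5x). The boundary conditions carry over: u(0,τ) = u(π,τ) = 0.
Separating variables: u = Σ c_n exp(-n²τ/2) sin(nx). From u(x,0) = sin(x) + 3sin(5x): c_1=1, c_5=3.
So u(x,τ) = exp(-τ/2)sin(x) + 3exp(-25τ/2)sin(5x), and θ(x,τ) = exp(-x)u(x,τ).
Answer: θ(x, τ) = exp(-x)exp(-τ/2)sin(x) + 3exp(-x)exp(-25τ/2)sin(5x)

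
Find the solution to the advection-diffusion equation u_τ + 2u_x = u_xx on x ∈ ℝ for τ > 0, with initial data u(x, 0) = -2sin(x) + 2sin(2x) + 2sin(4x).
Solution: Change to a moving frame: let η = x - 2τ, σ = τ and write u(x,τ) = w(η,σ).
By the chain rule u_τ = w_σ - 2w_η, u_x = w_η, u_xx = w_ηη.
Then u_τ + 2u_x = w_σ: the advection term cancels and the PDE becomes the heat equation w_σ = w_ηη on η ∈ ℝ.
Initial data: w(η,0) = u(η,0) = -2sin(η) + 2sin(2η) + 2sin(4η).
On η ∈ ℝ each mode satisfies (sin(nη))″ = -n² sin(nη), so exp(-n²σ) sin(nη) solves the heat equation; by superposition w(η,σ) = Σ c_n exp(-n²σ) sin(nη).
Reading off the coefficients: c_1=-2, c_2=2, c_4=2, so w(η,σ) = -2exp(-σ)sin(η) + 2exp(-4σ)sin(2η) + 2exp(-16σ)sin(4η).
Substituting back η = x - 2τ, σ = τ: u(x,τ) = w(x - 2τ, τ).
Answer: u(x, τ) = -2exp(-τ)sin(x - 2τ) + 2exp(-4τ)sin(2x - 4τ) + 2exp(-16τ)sin(4x - 8τ)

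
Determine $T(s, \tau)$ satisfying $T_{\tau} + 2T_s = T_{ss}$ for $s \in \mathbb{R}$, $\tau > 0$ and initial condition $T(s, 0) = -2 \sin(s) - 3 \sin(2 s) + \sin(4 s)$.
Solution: Moving frame: $\eta = s - 2\tau$, $\sigma = \tau$, $T = u(\eta,\sigma)$, so $T_{\tau} = u_{\sigma} - 2u_{\eta}$ and $T_{ss} = u_{\eta\eta}$.
Hence $T_{\tau} + 2T_s = u_{\sigma}$ and the PDE becomes the heat equation $u_{\sigma} = u_{\eta\eta}$ on $\eta \in \mathbb{R}$.
Initial data: $u(\eta,0) = T(\eta,0) = -2 \sin(\eta) - 3 \sin(2 \eta) + \sin(4 \eta)$. Each mode $\sin(n\eta)$ decays as $e^{-n^2\sigma}$ on $\mathbb{R}$, so $u(\eta,\sigma) = \sum c_n e^{-n^2\sigma} \sin(n\eta)$ with $c_1=-2, c_2=-3, c_4=1$: $u(\eta,\sigma) = -2 e^{-\sigma} \sin(\eta) - 3 e^{-4 \sigma} \sin(2 \eta) + e^{-16 \sigma} \sin(4 \eta)$.
Substituting back: $T(s,\tau) = u(s - 2\tau, \tau)$.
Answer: $T(s, \tau) = 2 e^{-\tau} \sin(2 \tau - s) + 3 e^{-4 \tau} \sin(4 \tau - 2 s) -  e^{-16 \tau} \sin(8 \tau - 4 s)$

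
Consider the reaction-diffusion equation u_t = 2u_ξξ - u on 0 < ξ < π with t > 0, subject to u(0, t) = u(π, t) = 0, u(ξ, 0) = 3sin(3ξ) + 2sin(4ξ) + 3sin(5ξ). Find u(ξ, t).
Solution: Substitute u = exp(-t)w.
Then u_t = exp(-t)(w_t - w), u_ξξ = exp(-t)w_ξξ; substituting and dividing by exp(-t), the lower-order terms cancel: w_t = 2w_ξξ (standard heat equation).
Data for w: w(ξ,0) = u(ξ,0) = 3sin(3ξ) + 2sin(4ξ) + 3sin(5ξ). The boundary conditions carry over: w(0,t) = w(π,t) = 0.
Separating variables: w = Σ c_n exp(-2n²t) sin(nξ). From w(ξ,0) = 3sin(3ξ) + 2sin(4ξ) + 3sin(5ξ): c_3=3, c_4=2, c_5=3.
So w(ξ,t) = 3exp(-18t)sin(3ξ) + 2exp(-32t)sin(4ξ) + 3exp(-50t)sin(5ξ), and u(ξ,t) = exp(-t)w(ξ,t).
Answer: u(ξ, t) = 3exp(-19t)sin(3ξ) + 2exp(-33t)sin(4ξ) + 3exp(-51t)sin(5ξ)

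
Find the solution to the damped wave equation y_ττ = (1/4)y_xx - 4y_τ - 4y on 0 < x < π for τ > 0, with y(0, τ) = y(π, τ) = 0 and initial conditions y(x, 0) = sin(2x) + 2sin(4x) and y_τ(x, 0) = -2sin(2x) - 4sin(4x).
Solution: Substitute y = exp(-2τ)u, i.e. u = exp(2τ)y.
By the product rule, y_τ = exp(-2τ)(u_τ - 2u), y_ττ = exp(-2τ)(u_ττ - 4u_τ + 4u), y_xx = exp(-2τ)u_xx.
Substituting into the PDE and dividing by exp(-2τ): u_ττ - 4u_τ + 4u = (1/4)u_xx - 4(u_τ - 2u) - 4u.
The lower-order terms cancel, leaving the standard wave equation u_ττ = (1/4)u_xx.
Initial data for u: u(x,0) = y(x,0) = sin(2x) + 2sin(4x); u_τ(x,0) = y_τ(x,0) + 2y(x,0) = 0. The boundary conditions carry over: u(0,τ) = u(π,τ) = 0.
Solve for u:
  Using separation of variables u = X(x)T(τ):
  Eigenfunctions: sin(nx), n = 1, 2, 3, ...
  General solution: u(x, τ) = Σ [A_n cos(n τ/2) + B_n sin(n τ/2)] sin(nx)
  From u(x,0) = sin(2x) + 2sin(4x): A_2=1, A_4=2. From u_τ(x,0) = 0: all B_n = 0.
Hence u(x,τ) = sin(2x)cos(τ) + 2sin(4x)cos(2τ).
Transform back: y(x,τ) = exp(-2τ)u(x,τ).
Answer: y(x, τ) = exp(-2τ)sin(2x)cos(τ) + 2exp(-2τ)sin(4x)cos(2τ)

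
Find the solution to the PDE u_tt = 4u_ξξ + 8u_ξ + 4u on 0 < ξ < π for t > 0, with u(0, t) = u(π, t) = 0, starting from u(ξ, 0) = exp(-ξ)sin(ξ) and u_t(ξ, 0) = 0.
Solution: Substitute u = exp(-ξ)w, i.e. w = exp(ξ)u.
By the product rule, u_ξ = exp(-ξ)(w_ξ - w), u_ξξ = exp(-ξ)(w_ξξ - 2w_ξ + w), u_tt = exp(-ξ)w_tt.
Substituting into the PDE and dividing by exp(-ξ): w_tt = 4(w_ξξ - 2w_ξ + w) + 8(w_ξ - w) + 4w.
The lower-order terms cancel, leaving the standard wave equation w_tt = 4w_ξξ.
Initial data for w: w(ξ,0) = exp(ξ)u(ξ,0) = sin(ξ); w_t(ξ,0) = exp(ξ)u_t(ξ,0) = 0. The boundary conditions carry over: w(0,t) = w(π,t) = 0.
Solve for w:
  Using separation of variables w = X(ξ)T(t):
  Eigenfunctions: sin(nξ), n = 1, 2, 3, ...
  General solution: w(ξ, t) = Σ [A_n cos(2n t) + B_n sin(2n t)] sin(nξ)
  From w(ξ,0) = sin(ξ): A_1=1. From w_t(ξ,0) = 0: all B_n = 0.
Hence w(ξ,t) = sin(ξ)cos(2t).
Transform back: u(ξ,t) = exp(-ξ)w(ξ,t).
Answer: u(ξ, t) = exp(-ξ)sin(ξ)cos(2t)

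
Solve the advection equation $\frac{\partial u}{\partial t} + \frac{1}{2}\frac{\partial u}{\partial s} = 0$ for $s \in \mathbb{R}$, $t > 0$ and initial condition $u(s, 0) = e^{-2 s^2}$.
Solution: By method of characteristics (waves move right with speed 1/2):
Along characteristics $s - \frac{1}{2}t =$ const, $u$ is constant, so $u(s,t) = f(s - \frac{1}{2}t)$ with $f = u( \cdot , 0)$.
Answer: $u(s, t) = e^{-2 (s - t/2)^2}$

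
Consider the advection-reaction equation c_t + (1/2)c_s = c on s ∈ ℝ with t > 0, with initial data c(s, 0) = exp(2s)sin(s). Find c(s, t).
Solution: Substitute c = exp(2s)u, i.e. u = exp(-2s)c.
By the product rule, c_s = exp(2s)(u_s + 2u), c_t = exp(2s)u_t.
Substituting into the PDE and dividing by exp(2s): u_t + (1/2)(u_s + 2u) = u.
The lower-order terms cancel, leaving the standard advection equation u_t + (1/2)u_s = 0.
Initial data for u: u(s,0) = exp(-2s)c(s,0) = sin(s).
Solve for u:
  By method of characteristics (waves move right with speed 1/2):
  Along characteristics s - (1/2)t = const, u is constant, so u(s,t) = f(s - (1/2)t) with f = u(·, 0).
Hence u(s,t) = sin(s - t/2).
Transform back: c(s,t) = exp(2s)u(s,t).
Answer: c(s, t) = exp(2s)sin(s - t/2)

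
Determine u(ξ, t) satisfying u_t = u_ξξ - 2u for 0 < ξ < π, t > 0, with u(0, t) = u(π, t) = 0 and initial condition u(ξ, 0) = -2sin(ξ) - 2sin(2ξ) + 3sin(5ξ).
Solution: Substitute u = exp(-2t)w, i.e. w = exp(2t)u.
By the product rule, u_t = exp(-2t)(w_t - 2w), u_ξξ = exp(-2t)w_ξξ.
Substituting into the PDE and dividing by exp(-2t): w_t - 2w = w_ξξ - 2w.
The lower-order terms cancel, leaving the standard heat equation w_t = w_ξξ.
Initial data for w: w(ξ,0) = u(ξ,0) = -2sin(ξ) - 2sin(2ξ) + 3sin(5ξ). The boundary conditions carry over: w(0,t) = w(π,t) = 0.
Solve for w:
  Using separation of variables w = X(ξ)T(t):
  Eigenfunctions: sin(nξ), n = 1, 2, 3, ...
  General solution: w(ξ, t) = Σ c_n sin(nξ) exp(-n² t)
  Matching w(ξ,0) = -2sin(ξ) - 2sin(2ξ) + 3sin(5ξ) term by term: c_1=-2, c_2=-2, c_5=3.
Hence w(ξ,t) = -2exp(-t)sin(ξ) - 2exp(-4t)sin(2ξ) + 3exp(-25t)sin(5ξ).
Transform back: u(ξ,t) = exp(-2t)w(ξ,t).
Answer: u(ξ, t) = -2exp(-3t)sin(ξ) - 2exp(-6t)sin(2ξ) + 3exp(-27t)sin(5ξ)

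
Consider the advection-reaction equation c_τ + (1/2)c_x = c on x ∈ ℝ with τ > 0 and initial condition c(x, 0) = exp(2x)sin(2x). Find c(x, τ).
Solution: Substitute c = exp(2x)u, i.e. u = exp(-2x)c.
By the product rule, c_x = exp(2x)(u_x + 2u), c_τ = exp(2x)u_τ.
Substituting into the PDE and dividing by exp(2x): u_τ + (1/2)(u_x + 2u) = u.
The lower-order terms cancel, leaving the standard advection equation u_τ + (1/2)u_x = 0.
Initial data for u: u(x,0) = exp(-2x)c(x,0) = sin(2x).
Solve for u:
  By method of characteristics (waves move right with speed 1/2):
  Along characteristics x - (1/2)τ = const, u is constant, so u(x,τ) = f(x - (1/2)τ) with f = u(·, 0).
Hence u(x,τ) = sin(2x - τ).
Transform back: c(x,τ) = exp(2x)u(x,τ).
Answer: c(x, τ) = exp(2x)sin(2x - τ)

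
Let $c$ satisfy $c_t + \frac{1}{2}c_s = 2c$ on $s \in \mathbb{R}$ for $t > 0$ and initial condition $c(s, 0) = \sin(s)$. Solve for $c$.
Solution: Substitute $c = e^{2t}u$, i.e. $u = e^{-2t}c$.
By the product rule, $c_t = e^{2t}(u_t + 2u)$, $c_s = e^{2t}u_s$.
Substituting into the PDE and dividing by $e^{2t}$: $u_t + 2u + \frac{1}{2}u_s = 2u$.
The lower-order terms cancel, leaving the standard advection equation $u_t + \frac{1}{2}u_s = 0$.
Initial data for $u$: $u(s,0) = c(s,0) = \sin(s)$.
Solve for $u$:
  By method of characteristics (waves move right with speed 1/2):
  Along characteristics $s - \frac{1}{2}t =$ const, $u$ is constant, so $u(s,t) = f(s - \frac{1}{2}t)$ with $f = u( \cdot , 0)$.
Hence $u(s,t) = \sin(s - t/2)$.
Transform back: $c(s,t) = e^{2t}u(s,t)$.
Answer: $c(s, t) = e^{2 t} \sin(s - t/2)$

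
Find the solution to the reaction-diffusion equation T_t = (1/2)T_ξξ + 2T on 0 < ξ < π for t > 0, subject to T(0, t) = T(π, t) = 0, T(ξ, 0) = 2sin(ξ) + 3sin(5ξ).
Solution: Substitute T = exp(2t)u.
Then T_t = exp(2t)(u_t + 2u), T_ξξ = exp(2t)u_ξξ; substituting and dividing by exp(2t), the lower-order terms cancel: u_t = (1/2)u_ξξ (standard heat equation).
Data for u: u(ξ,0) = T(ξ,0) = 2sin(ξ) + 3sin(5ξ). The boundary conditions carry over: u(0,t) = u(π,t) = 0.
Separating variables: u = Σ c_n exp(-n²t/2) sin(nξ). From u(ξ,0) = 2sin(ξ) + 3sin(5ξ): c_1=2, c_5=3.
So u(ξ,t) = 2exp(-t/2)sin(ξ) + 3exp(-25t/2)sin(5ξ), and T(ξ,t) = exp(2t)u(ξ,t).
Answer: T(ξ, t) = 2exp(3t/2)sin(ξ) + 3exp(-21t/2)sin(5ξ)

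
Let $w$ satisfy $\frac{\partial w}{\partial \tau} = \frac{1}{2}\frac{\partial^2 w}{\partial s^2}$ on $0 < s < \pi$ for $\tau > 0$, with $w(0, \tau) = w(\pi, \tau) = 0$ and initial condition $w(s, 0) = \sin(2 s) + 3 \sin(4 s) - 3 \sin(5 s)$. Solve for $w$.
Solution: Using separation of variables $w = X(s)T(\tau)$:
Eigenfunctions: $\sin(ns)$, $n = 1, 2, 3, \ldots$
General solution: $w(s, \tau) = \sum c_n \sin(ns) e^{-n^2 \tau/2}$
Matching $w(s,0) = \sin(2 s) + 3 \sin(4 s) - 3 \sin(5 s)$ term by term: $c_2=1, c_4=3, c_5=-3$.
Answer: $w(s, \tau) = e^{-2 \tau} \sin(2 s) + 3 e^{-8 \tau} \sin(4 s) - 3 e^{-25 \tau/2} \sin(5 s)$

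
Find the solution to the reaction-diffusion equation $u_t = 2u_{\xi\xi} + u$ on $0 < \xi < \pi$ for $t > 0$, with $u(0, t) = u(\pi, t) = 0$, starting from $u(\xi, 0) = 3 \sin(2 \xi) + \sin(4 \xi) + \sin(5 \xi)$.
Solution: Substitute $u = e^{t}w$, i.e. $w = e^{-t}u$.
By the product rule, $u_t = e^{t}(w_t + w)$, $u_{\xi\xi} = e^{t}w_{\xi\xi}$.
Substituting into the PDE and dividing by $e^{t}$: $w_t + w = 2w_{\xi\xi} + w$.
The lower-order terms cancel, leaving the standard heat equation $w_t = 2w_{\xi\xi}$.
Initial data for $w$: $w(\xi,0) = u(\xi,0) = 3 \sin(2 \xi) + \sin(4 \xi) + \sin(5 \xi)$. The boundary conditions carry over: $w(0,t) = w(\pi,t) = 0$.
Solve for $w$:
  Using separation of variables $w = X(\xi)T(t)$:
  Eigenfunctions: $\sin(n\xi)$, $n = 1, 2, 3, \ldots$
  General solution: $w(\xi, t) = \sum c_n \sin(n\xi) e^{-2n^2 t}$
  Matching $w(\xi,0) = 3 \sin(2 \xi) + \sin(4 \xi) + \sin(5 \xi)$ term by term: $c_2=3, c_4=1, c_5=1$.
Hence $w(\xi,t) = 3 e^{-8 t} \sin(2 \xi) + e^{-32 t} \sin(4 \xi) + e^{-50 t} \sin(5 \xi)$.
Transform back: $u(\xi,t) = e^{t}w(\xi,t)$.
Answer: $u(\xi, t) = 3 e^{-7 t} \sin(2 \xi) + e^{-31 t} \sin(4 \xi) + e^{-49 t} \sin(5 \xi)$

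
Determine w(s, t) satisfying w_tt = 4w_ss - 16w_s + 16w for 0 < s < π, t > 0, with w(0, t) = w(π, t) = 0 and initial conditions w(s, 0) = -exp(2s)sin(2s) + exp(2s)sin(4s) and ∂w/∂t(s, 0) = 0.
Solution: Substitute w = exp(2s)u.
Then w_s = exp(2s)(u_s + 2u), w_ss = exp(2s)(u_ss + 4u_s + 4u), w_tt = exp(2s)u_tt; substituting and dividing by exp(2s), the lower-order terms cancel: u_tt = 4u_ss (standard wave equation).
Data for u: u(s,0) = exp(-2s)w(s,0) = -sin(2s) + sin(4s); u_t(s,0) = exp(-2s)w_t(s,0) = 0. The boundary conditions carry over: u(0,t) = u(π,t) = 0.
Separating variables: u = Σ [A_n cos(ω_n t) + B_n sin(ω_n t)] sin(ns), ω_n = 2n. From ICs: A_2=-1, A_4=1.
So u(s,t) = -sin(2s)cos(4t) + sin(4s)cos(8t), and w(s,t) = exp(2s)u(s,t).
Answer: w(s, t) = -exp(2s)sin(2s)cos(4t) + exp(2s)sin(4s)cos(8t)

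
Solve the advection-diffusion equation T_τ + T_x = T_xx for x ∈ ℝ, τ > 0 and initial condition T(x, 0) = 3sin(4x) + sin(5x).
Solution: Change to a moving frame: let η = x - τ, σ = τ and write T(x,τ) = u(η,σ).
By the chain rule T_τ = u_σ - u_η, T_x = u_η, T_xx = u_ηη.
Then T_τ + T_x = u_σ: the advection term cancels and the PDE becomes the heat equation u_σ = u_ηη on η ∈ ℝ.
Initial data: u(η,0) = T(η,0) = 3sin(4η) + sin(5η).
On η ∈ ℝ each mode satisfies (sin(nη))″ = -n² sin(nη), so exp(-n²σ) sin(nη) solves the heat equation; by superposition u(η,σ) = Σ c_n exp(-n²σ) sin(nη).
Reading off the coefficients: c_4=3, c_5=1, so u(η,σ) = 3exp(-16σ)sin(4η) + exp(-25σ)sin(5η).
Substituting back η = x - τ, σ = τ: T(x,τ) = u(x - τ, τ).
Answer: T(x, τ) = 3exp(-16τ)sin(4x - 4τ) + exp(-25τ)sin(5x - 5τ)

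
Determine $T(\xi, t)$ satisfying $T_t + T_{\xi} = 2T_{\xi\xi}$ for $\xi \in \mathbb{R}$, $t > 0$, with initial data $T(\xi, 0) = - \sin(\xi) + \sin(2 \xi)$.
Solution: Moving frame: $\eta = \xi - t$, $\sigma = t$, $T = u(\eta,\sigma)$, so $T_t = u_{\sigma} - u_{\eta}$ and $T_{\xi\xi} = u_{\eta\eta}$.
Hence $T_t + T_{\xi} = u_{\sigma}$ and the PDE becomes the heat equation $u_{\sigma} = 2u_{\eta\eta}$ on $\eta \in \mathbb{R}$.
Initial data: $u(\eta,0) = T(\eta,0) = - \sin(\eta) + \sin(2 \eta)$. Each mode $\sin(n\eta)$ decays as $e^{-2n^2\sigma}$ on $\mathbb{R}$, so $u(\eta,\sigma) = \sum c_n e^{-2n^2\sigma} \sin(n\eta)$ with $c_1=-1, c_2=1$: $u(\eta,\sigma) = - e^{-2 \sigma} \sin(\eta) + e^{-8 \sigma} \sin(2 \eta)$.
Substituting back: $T(\xi,t) = u(\xi - t, t)$.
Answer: $T(\xi, t) = - e^{-2 t} \sin(\xi - t) + e^{-8 t} \sin(2 \xi - 2 t)$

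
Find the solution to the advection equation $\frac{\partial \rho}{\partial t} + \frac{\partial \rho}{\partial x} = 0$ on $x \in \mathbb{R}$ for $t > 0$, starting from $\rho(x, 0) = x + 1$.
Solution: By method of characteristics (waves move right with speed 1):
Along characteristics $x - t =$ const, $\rho$ is constant, so $\rho(x,t) = f(x - t)$ with $f = \rho( \cdot , 0)$.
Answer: $\rho(x, t) = - t + x + 1$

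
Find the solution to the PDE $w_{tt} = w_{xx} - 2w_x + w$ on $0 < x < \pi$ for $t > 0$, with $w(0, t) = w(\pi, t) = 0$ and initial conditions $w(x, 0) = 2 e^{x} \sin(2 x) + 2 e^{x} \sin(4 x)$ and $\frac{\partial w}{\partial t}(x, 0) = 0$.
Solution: Substitute $w = e^{x}u$.
Then $w_x = e^{x}(u_x + u)$, $w_{xx} = e^{x}(u_{xx} + 2u_x + u)$, $w_{tt} = e^{x}u_{tt}$; substituting and dividing by $e^{x}$, the lower-order terms cancel: $u_{tt} = u_{xx}$ (standard wave equation).
Data for $u$: $u(x,0) = e^{-x}w(x,0) = 2 \sin(2 x) + 2 \sin(4 x)$; $u_t(x,0) = e^{-x}w_t(x,0) = 0$. The boundary conditions carry over: $u(0,t) = u(\pi,t) = 0$.
Separating variables: $u = \sum [A_n \cos(\omega_n t) + B_n \sin(\omega_n t)] \sin(nx)$, $\omega_n = n$. From ICs: $A_2=2, A_4=2$.
So $u(x,t) = 2 \sin(2 x) \cos(2 t) + 2 \sin(4 x) \cos(4 t)$, and $w(x,t) = e^{x}u(x,t)$.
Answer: $w(x, t) = 2 e^{x} \sin(2 x) \cos(2 t) + 2 e^{x} \sin(4 x) \cos(4 t)$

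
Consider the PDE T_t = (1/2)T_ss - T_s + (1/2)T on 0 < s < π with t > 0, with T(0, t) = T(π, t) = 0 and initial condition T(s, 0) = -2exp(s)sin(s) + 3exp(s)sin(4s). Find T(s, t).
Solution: Substitute T = exp(s)u, i.e. u = exp(-s)T.
By the product rule, T_s = exp(s)(u_s + u), T_ss = exp(s)(u_ss + 2u_s + u), T_t = exp(s)u_t.
Substituting into the PDE and dividing by exp(s): u_t = (1/2)(u_ss + 2u_s + u) - (u_s + u) + (1/2)u.
The lower-order terms cancel, leaving the standard heat equation u_t = (1/2)u_ss.
Initial data for u: u(s,0) = exp(-s)T(s,0) = -2sin(s) + 3sin(4s). The boundary conditions carry over: u(0,t) = u(π,t) = 0.
Solve for u:
  Using separation of variables u = X(s)G(t):
  Eigenfunctions: sin(ns), n = 1, 2, 3, ...
  General solution: u(s, t) = Σ c_n sin(ns) exp(-n² t/2)
  Matching u(s,0) = -2sin(s) + 3sin(4s) term by term: c_1=-2, c_4=3.
Hence u(s,t) = 3exp(-8t)sin(4s) - 2exp(-t/2)sin(s).
Transform back: T(s,t) = exp(s)u(s,t).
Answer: T(s, t) = 3exp(s)exp(-8t)sin(4s) - 2exp(s)exp(-t/2)sin(s)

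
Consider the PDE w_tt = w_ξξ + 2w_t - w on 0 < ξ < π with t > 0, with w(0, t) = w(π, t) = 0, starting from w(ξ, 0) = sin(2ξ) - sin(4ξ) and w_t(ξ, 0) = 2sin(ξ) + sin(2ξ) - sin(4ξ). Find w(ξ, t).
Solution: Substitute w = exp(t)u.
Then w_t = exp(t)(u_t + u), w_tt = exp(t)(u_tt + 2u_t + u), w_ξξ = exp(t)u_ξξ; substituting and dividing by exp(t), the lower-order terms cancel: u_tt = u_ξξ (standard wave equation).
Data for u: u(ξ,0) = w(ξ,0) = sin(2ξ) - sin(4ξ); u_t(ξ,0) = w_t(ξ,0) - w(ξ,0) = 2sin(ξ). The boundary conditions carry over: u(0,t) = u(π,t) = 0.
Separating variables: u = Σ [A_n cos(ω_n t) + B_n sin(ω_n t)] sin(nξ), ω_n = n. From ICs (B_n = velocity coefficient / ω_n): A_2=1, A_4=-1, B_1=2.
So u(ξ,t) = 2sin(t)sin(ξ) + sin(2ξ)cos(2t) - sin(4ξ)cos(4t), and w(ξ,t) = exp(t)u(ξ,t).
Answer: w(ξ, t) = 2exp(t)sin(t)sin(ξ) + exp(t)sin(2ξ)cos(2t) - exp(t)sin(4ξ)cos(4t)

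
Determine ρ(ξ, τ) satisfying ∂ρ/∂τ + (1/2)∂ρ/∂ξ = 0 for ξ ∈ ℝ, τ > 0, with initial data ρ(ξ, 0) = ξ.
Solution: By method of characteristics (waves move right with speed 1/2):
Along characteristics ξ - (1/2)τ = const, ρ is constant, so ρ(ξ,τ) = f(ξ - (1/2)τ) with f = ρ(·, 0).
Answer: ρ(ξ, τ) = ξ - (1/2)τ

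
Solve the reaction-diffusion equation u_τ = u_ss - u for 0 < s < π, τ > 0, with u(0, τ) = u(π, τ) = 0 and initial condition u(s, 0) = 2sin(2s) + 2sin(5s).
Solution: Substitute u = exp(-τ)w, i.e. w = exp(τ)u.
By the product rule, u_τ = exp(-τ)(w_τ - w), u_ss = exp(-τ)w_ss.
Substituting into the PDE and dividing by exp(-τ): w_τ - w = w_ss - w.
The lower-order terms cancel, leaving the standard heat equation w_τ = w_ss.
Initial data for w: w(s,0) = u(s,0) = 2sin(2s) + 2sin(5s). The boundary conditions carry over: w(0,τ) = w(π,τ) = 0.
Solve for w:
  Using separation of variables w = X(s)T(τ):
  Eigenfunctions: sin(ns), n = 1, 2, 3, ...
  General solution: w(s, τ) = Σ c_n sin(ns) exp(-n² τ)
  Matching w(s,0) = 2sin(2s) + 2sin(5s) term by term: c_2=2, c_5=2.
Hence w(s,τ) = 2exp(-4τ)sin(2s) + 2exp(-25τ)sin(5s).
Transform back: u(s,τ) = exp(-τ)w(s,τ).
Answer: u(s, τ) = 2exp(-5τ)sin(2s) + 2exp(-26τ)sin(5s)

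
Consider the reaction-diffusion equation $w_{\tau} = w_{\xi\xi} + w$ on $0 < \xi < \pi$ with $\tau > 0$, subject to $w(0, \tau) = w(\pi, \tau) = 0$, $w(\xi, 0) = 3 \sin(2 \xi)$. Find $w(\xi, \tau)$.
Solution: Substitute $w = e^{\tau}u$.
Then $w_{\tau} = e^{\tau}(u_{\tau} + u)$, $w_{\xi\xi} = e^{\tau}u_{\xi\xi}$; substituting and dividing by $e^{\tau}$, the lower-order terms cancel: $u_{\tau} = u_{\xi\xi}$ (standard heat equation).
Data for $u$: $u(\xi,0) = w(\xi,0) = 3 \sin(2 \xi)$. The boundary conditions carry over: $u(0,\tau) = u(\pi,\tau) = 0$.
Separating variables: $u = \sum c_n e^{-n^2\tau} \sin(n\xi)$. From $u(\xi,0) = 3 \sin(2 \xi)$: $c_2=3$.
So $u(\xi,\tau) = 3 e^{-4 \tau} \sin(2 \xi)$, and $w(\xi,\tau) = e^{\tau}u(\xi,\tau)$.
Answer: $w(\xi, \tau) = 3 e^{-3 \tau} \sin(2 \xi)$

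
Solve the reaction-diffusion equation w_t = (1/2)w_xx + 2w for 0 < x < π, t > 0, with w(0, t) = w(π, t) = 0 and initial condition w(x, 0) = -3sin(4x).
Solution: Substitute w = exp(2t)u.
Then w_t = exp(2t)(u_t + 2u), w_xx = exp(2t)u_xx; substituting and dividing by exp(2t), the lower-order terms cancel: u_t = (1/2)u_xx (standard heat equation).
Data for u: u(x,0) = w(x,0) = -3sin(4x). The boundary conditions carry over: u(0,t) = u(π,t) = 0.
Separating variables: u = Σ c_n exp(-n²t/2) sin(nx). From u(x,0) = -3sin(4x): c_4=-3.
So u(x,t) = -3exp(-8t)sin(4x), and w(x,t) = exp(2t)u(x,t).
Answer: w(x, t) = -3exp(-6t)sin(4x)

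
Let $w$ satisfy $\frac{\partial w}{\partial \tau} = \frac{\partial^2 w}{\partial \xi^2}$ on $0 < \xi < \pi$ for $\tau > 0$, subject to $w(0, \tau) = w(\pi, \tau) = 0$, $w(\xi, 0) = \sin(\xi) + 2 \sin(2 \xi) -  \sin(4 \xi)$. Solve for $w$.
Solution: Using separation of variables $w = X(\xi)T(\tau)$:
Eigenfunctions: $\sin(n\xi)$, $n = 1, 2, 3, \ldots$
General solution: $w(\xi, \tau) = \sum c_n \sin(n\xi) e^{-n^2 \tau}$
Matching $w(\xi,0) = \sin(\xi) + 2 \sin(2 \xi) - \sin(4 \xi)$ term by term: $c_1=1, c_2=2, c_4=-1$.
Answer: $w(\xi, \tau) = e^{-\tau} \sin(\xi) + 2 e^{-4 \tau} \sin(2 \xi) -  e^{-16 \tau} \sin(4 \xi)$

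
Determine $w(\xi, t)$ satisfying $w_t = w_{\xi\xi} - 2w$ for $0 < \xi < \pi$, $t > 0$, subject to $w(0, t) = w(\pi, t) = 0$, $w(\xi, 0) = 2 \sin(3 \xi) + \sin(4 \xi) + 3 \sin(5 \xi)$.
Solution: Substitute $w = e^{-2t}u$, i.e. $u = e^{2t}w$.
By the product rule, $w_t = e^{-2t}(u_t - 2u)$, $w_{\xi\xi} = e^{-2t}u_{\xi\xi}$.
Substituting into the PDE and dividing by $e^{-2t}$: $u_t - 2u = u_{\xi\xi} - 2u$.
The lower-order terms cancel, leaving the standard heat equation $u_t = u_{\xi\xi}$.
Initial data for $u$: $u(\xi,0) = w(\xi,0) = 2 \sin(3 \xi) + \sin(4 \xi) + 3 \sin(5 \xi)$. The boundary conditions carry over: $u(0,t) = u(\pi,t) = 0$.
Solve for $u$:
  Using separation of variables $u = X(\xi)T(t)$:
  Eigenfunctions: $\sin(n\xi)$, $n = 1, 2, 3, \ldots$
  General solution: $u(\xi, t) = \sum c_n \sin(n\xi) e^{-n^2 t}$
  Matching $u(\xi,0) = 2 \sin(3 \xi) + \sin(4 \xi) + 3 \sin(5 \xi)$ term by term: $c_3=2, c_4=1, c_5=3$.
Hence $u(\xi,t) = 2 e^{-9 t} \sin(3 \xi) + e^{-16 t} \sin(4 \xi) + 3 e^{-25 t} \sin(5 \xi)$.
Transform back: $w(\xi,t) = e^{-2t}u(\xi,t)$.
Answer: $w(\xi, t) = 2 e^{-11 t} \sin(3 \xi) + e^{-18 t} \sin(4 \xi) + 3 e^{-27 t} \sin(5 \xi)$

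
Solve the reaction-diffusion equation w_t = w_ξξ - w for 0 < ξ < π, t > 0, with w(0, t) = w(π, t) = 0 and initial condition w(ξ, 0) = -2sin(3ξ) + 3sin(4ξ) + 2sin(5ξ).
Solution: Substitute w = exp(-t)u.
Then w_t = exp(-t)(u_t - u), w_ξξ = exp(-t)u_ξξ; substituting and dividing by exp(-t), the lower-order terms cancel: u_t = u_ξξ (standard heat equation).
Data for u: u(ξ,0) = w(ξ,0) = -2sin(3ξ) + 3sin(4ξ) + 2sin(5ξ). The boundary conditions carry over: u(0,t) = u(π,t) = 0.
Separating variables: u = Σ c_n exp(-n²t) sin(nξ). From u(ξ,0) = -2sin(3ξ) + 3sin(4ξ) + 2sin(5ξ): c_3=-2, c_4=3, c_5=2.
So u(ξ,t) = -2exp(-9t)sin(3ξ) + 3exp(-16t)sin(4ξ) + 2exp(-25t)sin(5ξ), and w(ξ,t) = exp(-t)u(ξ,t).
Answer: w(ξ, t) = -2exp(-10t)sin(3ξ) + 3exp(-17t)sin(4ξ) + 2exp(-26t)sin(5ξ)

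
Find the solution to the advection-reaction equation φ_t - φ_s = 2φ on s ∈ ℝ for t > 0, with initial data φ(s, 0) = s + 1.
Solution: Substitute φ = exp(2t)u, i.e. u = exp(-2t)φ.
By the product rule, φ_t = exp(2t)(u_t + 2u), φ_s = exp(2t)u_s.
Substituting into the PDE and dividing by exp(2t): u_t + 2u - u_s = 2u.
The lower-order terms cancel, leaving the standard advection equation u_t - u_s = 0.
Initial data for u: u(s,0) = φ(s,0) = s + 1.
Solve for u:
  By method of characteristics (waves move left with speed 1):
  Along characteristics s + t = const, u is constant, so u(s,t) = f(s + t) with f = u(·, 0).
Hence u(s,t) = s + t + 1.
Transform back: φ(s,t) = exp(2t)u(s,t).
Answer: φ(s, t) = sexp(2t) + texp(2t) + exp(2t)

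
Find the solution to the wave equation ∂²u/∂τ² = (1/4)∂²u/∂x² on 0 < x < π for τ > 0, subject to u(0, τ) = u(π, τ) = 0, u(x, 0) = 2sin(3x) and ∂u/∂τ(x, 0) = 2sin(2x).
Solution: Separating variables: u = Σ [A_n cos(ω_n τ) + B_n sin(ω_n τ)] sin(nx), ω_n = n/2. From ICs (B_n = velocity coefficient / ω_n): A_3=2, B_2=2.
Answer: u(x, τ) = 2sin(2x)sin(τ) + 2sin(3x)cos(3τ/2)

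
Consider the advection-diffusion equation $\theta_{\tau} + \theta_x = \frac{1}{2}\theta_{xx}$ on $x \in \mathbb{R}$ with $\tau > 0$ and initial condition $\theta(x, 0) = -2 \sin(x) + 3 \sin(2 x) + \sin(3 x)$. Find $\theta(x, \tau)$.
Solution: Change to a moving frame: let $\eta = x - \tau$, $\sigma = \tau$ and write $\theta(x,\tau) = u(\eta,\sigma)$.
By the chain rule $\theta_{\tau} = u_{\sigma} - u_{\eta}$, $\theta_x = u_{\eta}$, $\theta_{xx} = u_{\eta\eta}$.
Then $\theta_{\tau} + \theta_x = u_{\sigma}$: the advection term cancels and the PDE becomes the heat equation $u_{\sigma} = \frac{1}{2}u_{\eta\eta}$ on $\eta \in \mathbb{R}$.
Initial data: $u(\eta,0) = \theta(\eta,0) = -2 \sin(\eta) + 3 \sin(2 \eta) + \sin(3 \eta)$.
On $\eta \in \mathbb{R}$ each mode satisfies $(\sin(n\eta))'' = -n^2 \sin(n\eta)$, so $e^{-n^2\sigma/2} \sin(n\eta)$ solves the heat equation; by superposition $u(\eta,\sigma) = \sum c_n e^{-n^2\sigma/2} \sin(n\eta)$.
Reading off the coefficients: $c_1=-2, c_2=3, c_3=1$, so $u(\eta,\sigma) = 3 e^{-2 \sigma} \sin(2 \eta) - 2 e^{-\sigma/2} \sin(\eta) + e^{-9 \sigma/2} \sin(3 \eta)$.
Substituting back $\eta = x - \tau$, $\sigma = \tau$: $\theta(x,\tau) = u(x - \tau, \tau)$.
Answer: $\theta(x, \tau) = -3 e^{-2 \tau} \sin(2 \tau - 2 x) + 2 e^{-\tau/2} \sin(\tau - x) -  e^{-9 \tau/2} \sin(3 \tau - 3 x)$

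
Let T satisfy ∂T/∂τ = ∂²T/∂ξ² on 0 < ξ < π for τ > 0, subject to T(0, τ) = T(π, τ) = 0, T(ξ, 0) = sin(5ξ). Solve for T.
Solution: Using separation of variables T = X(ξ)G(τ):
Eigenfunctions: sin(nξ), n = 1, 2, 3, ...
General solution: T(ξ, τ) = Σ c_n sin(nξ) exp(-n² τ)
Matching T(ξ,0) = sin(5ξ) term by term: c_5=1.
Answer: T(ξ, τ) = exp(-25τ)sin(5ξ)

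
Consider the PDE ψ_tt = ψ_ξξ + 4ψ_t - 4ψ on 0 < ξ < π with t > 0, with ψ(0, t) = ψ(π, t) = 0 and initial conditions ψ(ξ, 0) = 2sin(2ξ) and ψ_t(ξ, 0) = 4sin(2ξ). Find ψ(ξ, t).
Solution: Substitute ψ = exp(2t)u, i.e. u = exp(-2t)ψ.
By the product rule, ψ_t = exp(2t)(u_t + 2u), ψ_tt = exp(2t)(u_tt + 4u_t + 4u), ψ_ξξ = exp(2t)u_ξξ.
Substituting into the PDE and dividing by exp(2t): u_tt + 4u_t + 4u = u_ξξ + 4(u_t + 2u) - 4u.
The lower-order terms cancel, leaving the standard wave equation u_tt = u_ξξ.
Initial data for u: u(ξ,0) = ψ(ξ,0) = 2sin(2ξ); u_t(ξ,0) = ψ_t(ξ,0) - 2ψ(ξ,0) = 0. The boundary conditions carry over: u(0,t) = u(π,t) = 0.
Solve for u:
  Using separation of variables u = X(ξ)T(t):
  Eigenfunctions: sin(nξ), n = 1, 2, 3, ...
  General solution: u(ξ, t) = Σ [A_n cos(n t) + B_n sin(n t)] sin(nξ)
  From u(ξ,0) = 2sin(2ξ): A_2=2. From u_t(ξ,0) = 0: all B_n = 0.
Hence u(ξ,t) = 2sin(2ξ)cos(2t).
Transform back: ψ(ξ,t) = exp(2t)u(ξ,t).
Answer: ψ(ξ, t) = 2exp(2t)sin(2ξ)cos(2t)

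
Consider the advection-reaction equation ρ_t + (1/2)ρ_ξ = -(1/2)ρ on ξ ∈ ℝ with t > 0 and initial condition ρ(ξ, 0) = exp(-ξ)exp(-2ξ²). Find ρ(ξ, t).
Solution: Substitute ρ = exp(-ξ)u.
Then ρ_ξ = exp(-ξ)(u_ξ - u), ρ_t = exp(-ξ)u_t; substituting and dividing by exp(-ξ), the lower-order terms cancel: u_t + (1/2)u_ξ = 0 (standard advection equation).
Data for u: u(ξ,0) = exp(ξ)ρ(ξ,0) = exp(-2ξ²).
By characteristics (dξ/dt = 1/2), u(ξ,t) = f(ξ - (1/2)t) with f = u(·, 0).
So u(ξ,t) = exp(-2(-t/2 + ξ)²), and ρ(ξ,t) = exp(-ξ)u(ξ,t).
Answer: ρ(ξ, t) = exp(-ξ)exp(-2(-t/2 + ξ)²)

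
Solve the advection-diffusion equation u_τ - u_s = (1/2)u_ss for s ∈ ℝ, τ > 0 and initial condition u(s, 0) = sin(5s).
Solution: Change to a moving frame: let η = s + τ, σ = τ and write u(s,τ) = w(η,σ).
By the chain rule u_τ = w_σ + w_η, u_s = w_η, u_ss = w_ηη.
Then u_τ - u_s = w_σ: the advection term cancels and the PDE becomes the heat equation w_σ = (1/2)w_ηη on η ∈ ℝ.
Initial data: w(η,0) = u(η,0) = sin(5η).
On η ∈ ℝ each mode satisfies (sin(nη))″ = -n² sin(nη), so exp(-n²σ/2) sin(nη) solves the heat equation; by superposition w(η,σ) = Σ c_n exp(-n²σ/2) sin(nη).
Reading off the coefficients: c_5=1, so w(η,σ) = exp(-25σ/2)sin(5η).
Substituting back η = s + τ, σ = τ: u(s,τ) = w(s + τ, τ).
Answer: u(s, τ) = exp(-25τ/2)sin(5s + 5τ)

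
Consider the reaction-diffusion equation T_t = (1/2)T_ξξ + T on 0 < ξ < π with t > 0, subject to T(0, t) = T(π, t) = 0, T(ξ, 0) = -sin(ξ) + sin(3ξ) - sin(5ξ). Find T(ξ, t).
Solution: Substitute T = exp(t)u, i.e. u = exp(-t)T.
By the product rule, T_t = exp(t)(u_t + u), T_ξξ = exp(t)u_ξξ.
Substituting into the PDE and dividing by exp(t): u_t + u = (1/2)u_ξξ + u.
The lower-order terms cancel, leaving the standard heat equation u_t = (1/2)u_ξξ.
Initial data for u: u(ξ,0) = T(ξ,0) = -sin(ξ) + sin(3ξ) - sin(5ξ). The boundary conditions carry over: u(0,t) = u(π,t) = 0.
Solve for u:
  Using separation of variables u = X(ξ)G(t):
  Eigenfunctions: sin(nξ), n = 1, 2, 3, ...
  General solution: u(ξ, t) = Σ c_n sin(nξ) exp(-n² t/2)
  Matching u(ξ,0) = -sin(ξ) + sin(3ξ) - sin(5ξ) term by term: c_1=-1, c_3=1, c_5=-1.
Hence u(ξ,t) = -exp(-t/2)sin(ξ) + exp(-9t/2)sin(3ξ) - exp(-25t/2)sin(5ξ).
Transform back: T(ξ,t) = exp(t)u(ξ,t).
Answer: T(ξ, t) = -exp(t/2)sin(ξ) + exp(-7t/2)sin(3ξ) - exp(-23t/2)sin(5ξ)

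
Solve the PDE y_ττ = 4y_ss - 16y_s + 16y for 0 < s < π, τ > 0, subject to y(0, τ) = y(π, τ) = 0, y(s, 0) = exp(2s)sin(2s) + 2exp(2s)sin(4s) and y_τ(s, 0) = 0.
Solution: Substitute y = exp(2s)u.
Then y_s = exp(2s)(u_s + 2u), y_ss = exp(2s)(u_ss + 4u_s + 4u), y_ττ = exp(2s)u_ττ; substituting and dividing by exp(2s), the lower-order terms cancel: u_ττ = 4u_ss (standard wave equation).
Data for u: u(s,0) = exp(-2s)y(s,0) = sin(2s) + 2sin(4s); u_τ(s,0) = exp(-2s)y_τ(s,0) = 0. The boundary conditions carry over: u(0,τ) = u(π,τ) = 0.
Separating variables: u = Σ [A_n cos(ω_n τ) + B_n sin(ω_n τ)] sin(ns), ω_n = 2n. From ICs: A_2=1, A_4=2.
So u(s,τ) = sin(2s)cos(4τ) + 2sin(4s)cos(8τ), and y(s,τ) = exp(2s)u(s,τ).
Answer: y(s, τ) = exp(2s)sin(2s)cos(4τ) + 2exp(2s)sin(4s)cos(8τ)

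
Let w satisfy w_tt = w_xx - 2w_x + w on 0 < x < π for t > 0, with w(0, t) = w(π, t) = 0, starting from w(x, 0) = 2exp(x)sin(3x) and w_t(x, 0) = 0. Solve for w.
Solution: Substitute w = exp(x)u.
Then w_x = exp(x)(u_x + u), w_xx = exp(x)(u_xx + 2u_x + u), w_tt = exp(x)u_tt; substituting and dividing by exp(x), the lower-order terms cancel: u_tt = u_xx (standard wave equation).
Data for u: u(x,0) = exp(-x)w(x,0) = 2sin(3x); u_t(x,0) = exp(-x)w_t(x,0) = 0. The boundary conditions carry over: u(0,t) = u(π,t) = 0.
Separating variables: u = Σ [A_n cos(ω_n t) + B_n sin(ω_n t)] sin(nx), ω_n = n. From ICs: A_3=2.
So u(x,t) = 2sin(3x)cos(3t), and w(x,t) = exp(x)u(x,t).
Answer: w(x, t) = 2exp(x)sin(3x)cos(3t)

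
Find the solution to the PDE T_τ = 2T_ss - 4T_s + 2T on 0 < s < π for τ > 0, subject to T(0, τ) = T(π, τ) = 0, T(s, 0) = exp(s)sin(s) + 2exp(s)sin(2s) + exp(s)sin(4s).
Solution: Substitute T = exp(s)u.
Then T_s = exp(s)(u_s + u), T_ss = exp(s)(u_ss + 2u_s + u), T_τ = exp(s)u_τ; substituting and dividing by exp(s), the lower-order terms cancel: u_τ = 2u_ss (standard heat equation).
Data for u: u(s,0) = exp(-s)T(s,0) = sin(s) + 2sin(2s) + sin(4s). The boundary conditions carry over: u(0,τ) = u(π,τ) = 0.
Separating variables: u = Σ c_n exp(-2n²τ) sin(ns). From u(s,0) = sin(s) + 2sin(2s) + sin(4s): c_1=1, c_2=2, c_4=1.
So u(s,τ) = exp(-2τ)sin(s) + 2exp(-8τ)sin(2s) + exp(-32τ)sin(4s), and T(s,τ) = exp(s)u(s,τ).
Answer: T(s, τ) = exp(s)exp(-2τ)sin(s) + 2exp(s)exp(-8τ)sin(2s) + exp(s)exp(-32τ)sin(4s)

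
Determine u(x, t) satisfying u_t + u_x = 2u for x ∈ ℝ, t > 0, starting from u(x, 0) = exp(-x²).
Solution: Substitute u = exp(2t)w.
Then u_t = exp(2t)(w_t + 2w), u_x = exp(2t)w_x; substituting and dividing by exp(2t), the lower-order terms cancel: w_t + w_x = 0 (standard advection equation).
Data for w: w(x,0) = u(x,0) = exp(-x²).
By characteristics (dx/dt = 1), w(x,t) = f(x - t) with f = w(·, 0).
So w(x,t) = exp(-(-t + x)²), and u(x,t) = exp(2t)w(x,t).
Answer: u(x, t) = exp(2t)exp(-(-t + x)²)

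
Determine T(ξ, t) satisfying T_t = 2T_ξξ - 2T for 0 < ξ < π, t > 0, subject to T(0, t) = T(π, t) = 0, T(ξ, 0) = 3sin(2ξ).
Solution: Substitute T = exp(-2t)u, i.e. u = exp(2t)T.
By the product rule, T_t = exp(-2t)(u_t - 2u), T_ξξ = exp(-2t)u_ξξ.
Substituting into the PDE and dividing by exp(-2t): u_t - 2u = 2u_ξξ - 2u.
The lower-order terms cancel, leaving the standard heat equation u_t = 2u_ξξ.
Initial data for u: u(ξ,0) = T(ξ,0) = 3sin(2ξ). The boundary conditions carry over: u(0,t) = u(π,t) = 0.
Solve for u:
  Using separation of variables u = X(ξ)G(t):
  Eigenfunctions: sin(nξ), n = 1, 2, 3, ...
  General solution: u(ξ, t) = Σ c_n sin(nξ) exp(-2n² t)
  Matching u(ξ,0) = 3sin(2ξ) term by term: c_2=3.
Hence u(ξ,t) = 3exp(-8t)sin(2ξ).
Transform back: T(ξ,t) = exp(-2t)u(ξ,t).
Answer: T(ξ, t) = 3exp(-10t)sin(2ξ)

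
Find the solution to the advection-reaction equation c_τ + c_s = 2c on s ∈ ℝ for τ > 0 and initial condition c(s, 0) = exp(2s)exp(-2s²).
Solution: Substitute c = exp(2s)u, i.e. u = exp(-2s)c.
By the product rule, c_s = exp(2s)(u_s + 2u), c_τ = exp(2s)u_τ.
Substituting into the PDE and dividing by exp(2s): u_τ + (u_s + 2u) = 2u.
The lower-order terms cancel, leaving the standard advection equation u_τ + u_s = 0.
Initial data for u: u(s,0) = exp(-2s)c(s,0) = exp(-2s²).
Solve for u:
  By method of characteristics (waves move right with speed 1):
  Along characteristics s - τ = const, u is constant, so u(s,τ) = f(s - τ) with f = u(·, 0).
Hence u(s,τ) = exp(-2(s - τ)²).
Transform back: c(s,τ) = exp(2s)u(s,τ).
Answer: c(s, τ) = exp(2s)exp(-2(s - τ)²)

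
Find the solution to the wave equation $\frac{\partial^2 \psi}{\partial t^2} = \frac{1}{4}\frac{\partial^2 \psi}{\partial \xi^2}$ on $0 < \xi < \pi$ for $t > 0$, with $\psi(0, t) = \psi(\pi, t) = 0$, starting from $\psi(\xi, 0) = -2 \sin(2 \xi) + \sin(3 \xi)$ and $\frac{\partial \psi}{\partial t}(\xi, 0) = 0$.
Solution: Using separation of variables $\psi = X(\xi)T(t)$:
Eigenfunctions: $\sin(n\xi)$, $n = 1, 2, 3, \ldots$
General solution: $\psi(\xi, t) = \sum [A_n \cos(n t/2) + B_n \sin(n t/2)] \sin(n\xi)$
From $\psi(\xi,0) = -2 \sin(2 \xi) + \sin(3 \xi)$: $A_2=-2, A_3=1$. From $\psi_t(\xi,0) = 0$: all $B_n = 0$.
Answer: $\psi(\xi, t) = -2 \sin(2 \xi) \cos(t) + \sin(3 \xi) \cos(3 t/2)$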